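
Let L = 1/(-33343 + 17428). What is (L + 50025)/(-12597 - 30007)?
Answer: -398073937/339021330 ≈ -1.1742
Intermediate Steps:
L = -1/15915 (L = 1/(-15915) = -1/15915 ≈ -6.2834e-5)
(L + 50025)/(-12597 - 30007) = (-1/15915 + 50025)/(-12597 - 30007) = (796147874/15915)/(-42604) = (796147874/15915)*(-1/42604) = -398073937/339021330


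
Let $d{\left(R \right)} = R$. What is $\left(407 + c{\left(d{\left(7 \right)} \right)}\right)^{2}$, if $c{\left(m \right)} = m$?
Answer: $171396$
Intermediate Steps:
$\left(407 + c{\left(d{\left(7 \right)} \right)}\right)^{2} = \left(407 + 7\right)^{2} = 414^{2} = 171396$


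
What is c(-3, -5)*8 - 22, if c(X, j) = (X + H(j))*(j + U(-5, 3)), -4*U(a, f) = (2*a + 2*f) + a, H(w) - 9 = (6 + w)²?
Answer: -176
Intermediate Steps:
H(w) = 9 + (6 + w)²
U(a, f) = -3*a/4 - f/2 (U(a, f) = -((2*a + 2*f) + a)/4 = -(2*f + 3*a)/4 = -3*a/4 - f/2)
c(X, j) = (9/4 + j)*(9 + X + (6 + j)²) (c(X, j) = (X + (9 + (6 + j)²))*(j + (-¾*(-5) - ½*3)) = (9 + X + (6 + j)²)*(j + (15/4 - 3/2)) = (9 + X + (6 + j)²)*(j + 9/4) = (9 + X + (6 + j)²)*(9/4 + j) = (9/4 + j)*(9 + X + (6 + j)²))
c(-3, -5)*8 - 22 = (405/4 + (-5)³ + 72*(-5) + (9/4)*(-3) + (57/4)*(-5)² - 3*(-5))*8 - 22 = (405/4 - 125 - 360 - 27/4 + (57/4)*25 + 15)*8 - 22 = (405/4 - 125 - 360 - 27/4 + 1425/4 + 15)*8 - 22 = -77/4*8 - 22 = -154 - 22 = -176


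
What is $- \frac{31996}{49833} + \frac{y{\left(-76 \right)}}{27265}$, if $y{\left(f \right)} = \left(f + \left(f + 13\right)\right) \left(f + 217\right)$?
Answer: $- \frac{264149701}{194099535} \approx -1.3609$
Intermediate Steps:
$y{\left(f \right)} = \left(13 + 2 f\right) \left(217 + f\right)$ ($y{\left(f \right)} = \left(f + \left(13 + f\right)\right) \left(217 + f\right) = \left(13 + 2 f\right) \left(217 + f\right)$)
$- \frac{31996}{49833} + \frac{y{\left(-76 \right)}}{27265} = - \frac{31996}{49833} + \frac{2821 + 2 \left(-76\right)^{2} + 447 \left(-76\right)}{27265} = \left(-31996\right) \frac{1}{49833} + \left(2821 + 2 \cdot 5776 - 33972\right) \frac{1}{27265} = - \frac{31996}{49833} + \left(2821 + 11552 - 33972\right) \frac{1}{27265} = - \frac{31996}{49833} - \frac{19599}{27265} = - \frac{264149701}{194099535}$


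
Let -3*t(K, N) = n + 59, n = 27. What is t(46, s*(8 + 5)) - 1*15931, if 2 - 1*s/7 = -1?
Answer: -47879/3 ≈ -15960.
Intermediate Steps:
s = 21 (s = 14 - 7*(-1) = 14 + 7 = 21)
t(K, N) = -86/3 (t(K, N) = -(27 + 59)/3 = -⅓*86 = -86/3)
t(46, s*(8 + 5)) - 1*15931 = -86/3 - 1*15931 = -86/3 - 15931 = -47879/3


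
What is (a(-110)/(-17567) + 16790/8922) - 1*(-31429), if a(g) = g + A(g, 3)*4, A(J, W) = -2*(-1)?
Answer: 2463125107010/78366387 ≈ 31431.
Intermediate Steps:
A(J, W) = 2
a(g) = 8 + g (a(g) = g + 2*4 = g + 8 = 8 + g)
(a(-110)/(-17567) + 16790/8922) - 1*(-31429) = ((8 - 110)/(-17567) + 16790/8922) - 1*(-31429) = (-102*(-1/17567) + 16790*(1/8922)) + 31429 = (102/17567 + 8395/4461) + 31429 = 147929987/78366387 + 31429 = 2463125107010/78366387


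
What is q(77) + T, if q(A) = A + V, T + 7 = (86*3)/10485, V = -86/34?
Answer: 4010227/59415 ≈ 67.495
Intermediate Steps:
V = -43/17 (V = -86*1/34 = -43/17 ≈ -2.5294)
T = -24379/3495 (T = -7 + (86*3)/10485 = -7 + 258*(1/10485) = -7 + 86/3495 = -24379/3495 ≈ -6.9754)
q(A) = -43/17 + A (q(A) = A - 43/17 = -43/17 + A)
q(77) + T = (-43/17 + 77) - 24379/3495 = 1266/17 - 24379/3495 = 4010227/59415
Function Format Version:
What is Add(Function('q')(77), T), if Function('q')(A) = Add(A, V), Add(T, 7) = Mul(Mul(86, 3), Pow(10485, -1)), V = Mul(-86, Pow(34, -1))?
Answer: Rational(4010227, 59415) ≈ 67.495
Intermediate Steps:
V = Rational(-43, 17) (V = Mul(-86, Rational(1, 34)) = Rational(-43, 17) ≈ -2.5294)
T = Rational(-24379, 3495) (T = Add(-7, Mul(Mul(86, 3), Pow(10485, -1))) = Add(-7, Mul(258, Rational(1, 10485))) = Add(-7, Rational(86, 3495)) = Rational(-24379, 3495) ≈ -6.9754)
Function('q')(A) = Add(Rational(-43, 17), A) (Function('q')(A) = Add(A, Rational(-43, 17)) = Add(Rational(-43, 17), A))
Add(Function('q')(77), T) = Add(Add(Rational(-43, 17), 77), Rational(-24379, 3495)) = Add(Rational(1266, 17), Rational(-24379, 3495)) = Rational(4010227, 59415)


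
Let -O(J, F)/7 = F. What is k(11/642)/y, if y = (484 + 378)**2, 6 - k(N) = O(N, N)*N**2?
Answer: 1587665045/196616343792672 ≈ 8.0749e-6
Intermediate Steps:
O(J, F) = -7*F
k(N) = 6 + 7*N**3 (k(N) = 6 - (-7*N)*N**2 = 6 - (-7)*N**3 = 6 + 7*N**3)
y = 743044 (y = 862**2 = 743044)
k(11/642)/y = (6 + 7*(11/642)**3)/743044 = (6 + 7*(11*(1/642))**3)*(1/743044) = (6 + 7*(11/642)**3)*(1/743044) = (6 + 7*(1331/264609288))*(1/743044) = (6 + 9317/264609288)*(1/743044) = (1587665045/264609288)*(1/743044) = 1587665045/196616343792672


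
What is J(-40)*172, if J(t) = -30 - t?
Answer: 1720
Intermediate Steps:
J(-40)*172 = (-30 - 1*(-40))*172 = (-30 + 40)*172 = 10*172 = 1720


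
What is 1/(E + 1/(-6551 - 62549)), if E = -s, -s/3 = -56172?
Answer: -69100/11644455601 ≈ -5.9342e-6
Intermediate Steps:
s = 168516 (s = -3*(-56172) = 168516)
E = -168516 (E = -1*168516 = -168516)
1/(E + 1/(-6551 - 62549)) = 1/(-168516 + 1/(-6551 - 62549)) = 1/(-168516 + 1/(-69100)) = 1/(-168516 - 1/69100) = 1/(-11644455601/69100) = -69100/11644455601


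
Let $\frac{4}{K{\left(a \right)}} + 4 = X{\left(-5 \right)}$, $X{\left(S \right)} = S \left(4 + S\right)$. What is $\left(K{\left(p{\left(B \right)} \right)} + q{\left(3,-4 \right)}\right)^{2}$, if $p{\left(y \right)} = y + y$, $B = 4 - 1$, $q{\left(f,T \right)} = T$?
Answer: $0$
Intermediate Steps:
$B = 3$
$p{\left(y \right)} = 2 y$
$K{\left(a \right)} = 4$ ($K{\left(a \right)} = \frac{4}{-4 - 5 \left(4 - 5\right)} = \frac{4}{-4 - -5} = \frac{4}{-4 + 5} = \frac{4}{1} = 4 \cdot 1 = 4$)
$\left(K{\left(p{\left(B \right)} \right)} + q{\left(3,-4 \right)}\right)^{2} = \left(4 - 4\right)^{2} = 0^{2} = 0$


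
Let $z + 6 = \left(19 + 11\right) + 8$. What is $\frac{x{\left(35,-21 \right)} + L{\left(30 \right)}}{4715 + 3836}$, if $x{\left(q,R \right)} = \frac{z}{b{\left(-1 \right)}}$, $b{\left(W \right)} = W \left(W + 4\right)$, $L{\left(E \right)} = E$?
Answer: $\frac{58}{25653} \approx 0.0022609$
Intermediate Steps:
$b{\left(W \right)} = W \left(4 + W\right)$
$z = 32$ ($z = -6 + \left(\left(19 + 11\right) + 8\right) = -6 + \left(30 + 8\right) = -6 + 38 = 32$)
$x{\left(q,R \right)} = - \frac{32}{3}$ ($x{\left(q,R \right)} = \frac{32}{\left(-1\right) \left(4 - 1\right)} = \frac{32}{\left(-1\right) 3} = \frac{32}{-3} = 32 \left(- \frac{1}{3}\right) = - \frac{32}{3}$)
$\frac{x{\left(35,-21 \right)} + L{\left(30 \right)}}{4715 + 3836} = \frac{- \frac{32}{3} + 30}{4715 + 3836} = \frac{58}{3 \cdot 8551} = \frac{58}{3} \cdot \frac{1}{8551} = \frac{58}{25653}$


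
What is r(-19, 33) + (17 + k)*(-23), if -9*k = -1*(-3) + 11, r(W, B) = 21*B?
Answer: 3040/9 ≈ 337.78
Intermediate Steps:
k = -14/9 (k = -(-1*(-3) + 11)/9 = -(3 + 11)/9 = -⅑*14 = -14/9 ≈ -1.5556)
r(-19, 33) + (17 + k)*(-23) = 21*33 + (17 - 14/9)*(-23) = 693 + (139/9)*(-23) = 693 - 3197/9 = 3040/9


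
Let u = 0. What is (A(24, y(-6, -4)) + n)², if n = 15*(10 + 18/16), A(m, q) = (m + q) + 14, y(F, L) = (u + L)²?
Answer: 3122289/64 ≈ 48786.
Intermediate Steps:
y(F, L) = L² (y(F, L) = (0 + L)² = L²)
A(m, q) = 14 + m + q
n = 1335/8 (n = 15*(10 + 18*(1/16)) = 15*(10 + 9/8) = 15*(89/8) = 1335/8 ≈ 166.88)
(A(24, y(-6, -4)) + n)² = ((14 + 24 + (-4)²) + 1335/8)² = ((14 + 24 + 16) + 1335/8)² = (54 + 1335/8)² = (1767/8)² = 3122289/64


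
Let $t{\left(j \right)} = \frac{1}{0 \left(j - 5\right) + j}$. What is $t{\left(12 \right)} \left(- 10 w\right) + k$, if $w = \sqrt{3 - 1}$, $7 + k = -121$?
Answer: $-128 - \frac{5 \sqrt{2}}{6} \approx -129.18$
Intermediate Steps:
$k = -128$ ($k = -7 - 121 = -128$)
$w = \sqrt{2} \approx 1.4142$
$t{\left(j \right)} = \frac{1}{j}$ ($t{\left(j \right)} = \frac{1}{0 \left(-5 + j\right) + j} = \frac{1}{0 + j} = \frac{1}{j}$)
$t{\left(12 \right)} \left(- 10 w\right) + k = \frac{\left(-10\right) \sqrt{2}}{12} - 128 = - \frac{5 \sqrt{2}}{6} - 128 = -128 - \frac{5 \sqrt{2}}{6}$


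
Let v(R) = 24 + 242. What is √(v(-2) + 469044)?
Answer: √469310 ≈ 685.06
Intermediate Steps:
v(R) = 266
√(v(-2) + 469044) = √(266 + 469044) = √469310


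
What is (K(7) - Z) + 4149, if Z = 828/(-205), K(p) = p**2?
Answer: 861418/205 ≈ 4202.0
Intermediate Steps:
Z = -828/205 (Z = 828*(-1/205) = -828/205 ≈ -4.0390)
(K(7) - Z) + 4149 = (7**2 - 1*(-828/205)) + 4149 = (49 + 828/205) + 4149 = 10873/205 + 4149 = 861418/205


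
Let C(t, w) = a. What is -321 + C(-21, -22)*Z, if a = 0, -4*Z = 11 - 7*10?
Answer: -321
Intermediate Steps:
Z = 59/4 (Z = -(11 - 7*10)/4 = -(11 - 70)/4 = -1/4*(-59) = 59/4 ≈ 14.750)
C(t, w) = 0
-321 + C(-21, -22)*Z = -321 + 0*(59/4) = -321 + 0 = -321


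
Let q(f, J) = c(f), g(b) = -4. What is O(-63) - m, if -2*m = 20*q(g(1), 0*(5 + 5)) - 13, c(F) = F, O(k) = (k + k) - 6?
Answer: -357/2 ≈ -178.50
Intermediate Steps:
O(k) = -6 + 2*k (O(k) = 2*k - 6 = -6 + 2*k)
q(f, J) = f
m = 93/2 (m = -(20*(-4) - 13)/2 = -(-80 - 13)/2 = -½*(-93) = 93/2 ≈ 46.500)
O(-63) - m = (-6 + 2*(-63)) - 1*93/2 = (-6 - 126) - 93/2 = -132 - 93/2 = -357/2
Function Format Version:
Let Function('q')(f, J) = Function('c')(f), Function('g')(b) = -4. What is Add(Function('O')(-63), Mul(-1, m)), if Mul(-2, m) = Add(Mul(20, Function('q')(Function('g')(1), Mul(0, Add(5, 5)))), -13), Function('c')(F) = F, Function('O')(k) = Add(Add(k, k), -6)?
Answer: Rational(-357, 2) ≈ -178.50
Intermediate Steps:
Function('O')(k) = Add(-6, Mul(2, k)) (Function('O')(k) = Add(Mul(2, k), -6) = Add(-6, Mul(2, k)))
Function('q')(f, J) = f
m = Rational(93, 2) (m = Mul(Rational(-1, 2), Add(Mul(20, -4), -13)) = Mul(Rational(-1, 2), Add(-80, -13)) = Mul(Rational(-1, 2), -93) = Rational(93, 2) ≈ 46.500)
Add(Function('O')(-63), Mul(-1, m)) = Add(Add(-6, Mul(2, -63)), Mul(-1, Rational(93, 2))) = Add(Add(-6, -126), Rational(-93, 2)) = Add(-132, Rational(-93, 2)) = Rational(-357, 2)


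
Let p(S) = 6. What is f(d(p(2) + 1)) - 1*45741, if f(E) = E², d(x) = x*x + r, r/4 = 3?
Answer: -42020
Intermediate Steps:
r = 12 (r = 4*3 = 12)
d(x) = 12 + x² (d(x) = x*x + 12 = x² + 12 = 12 + x²)
f(d(p(2) + 1)) - 1*45741 = (12 + (6 + 1)²)² - 1*45741 = (12 + 7²)² - 45741 = (12 + 49)² - 45741 = 61² - 45741 = 3721 - 45741 = -42020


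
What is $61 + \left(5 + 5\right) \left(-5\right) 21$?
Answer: $-989$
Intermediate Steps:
$61 + \left(5 + 5\right) \left(-5\right) 21 = 61 + 10 \left(-5\right) 21 = 61 - 1050 = -989$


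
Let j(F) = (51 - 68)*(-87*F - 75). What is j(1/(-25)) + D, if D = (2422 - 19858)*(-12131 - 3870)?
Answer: 6974866296/25 ≈ 2.7899e+8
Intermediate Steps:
j(F) = 1275 + 1479*F (j(F) = -17*(-75 - 87*F) = 1275 + 1479*F)
D = 278993436 (D = -17436*(-16001) = 278993436)
j(1/(-25)) + D = (1275 + 1479/(-25)) + 278993436 = (1275 + 1479*(-1/25)) + 278993436 = (1275 - 1479/25) + 278993436 = 30396/25 + 278993436 = 6974866296/25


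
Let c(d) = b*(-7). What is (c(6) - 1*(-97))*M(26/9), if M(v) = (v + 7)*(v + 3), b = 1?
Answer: 47170/9 ≈ 5241.1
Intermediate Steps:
M(v) = (3 + v)*(7 + v) (M(v) = (7 + v)*(3 + v) = (3 + v)*(7 + v))
c(d) = -7 (c(d) = 1*(-7) = -7)
(c(6) - 1*(-97))*M(26/9) = (-7 - 1*(-97))*(21 + (26/9)**2 + 10*(26/9)) = (-7 + 97)*(21 + (26*(1/9))**2 + 10*(26*(1/9))) = 90*(21 + (26/9)**2 + 10*(26/9)) = 90*(21 + 676/81 + 260/9) = 90*(4717/81) = 47170/9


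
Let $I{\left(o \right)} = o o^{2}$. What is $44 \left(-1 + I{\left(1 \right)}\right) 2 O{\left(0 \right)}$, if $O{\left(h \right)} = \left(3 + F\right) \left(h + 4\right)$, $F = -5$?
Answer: $0$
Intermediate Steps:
$I{\left(o \right)} = o^{3}$
$O{\left(h \right)} = -8 - 2 h$ ($O{\left(h \right)} = \left(3 - 5\right) \left(h + 4\right) = - 2 \left(4 + h\right) = -8 - 2 h$)
$44 \left(-1 + I{\left(1 \right)}\right) 2 O{\left(0 \right)} = 44 \left(-1 + 1^{3}\right) 2 \left(-8 - 0\right) = 44 \left(-1 + 1\right) 2 \left(-8 + 0\right) = 44 \cdot 0 \cdot 2 \left(-8\right) = 44 \cdot 0 \left(-8\right) = 0 \left(-8\right) = 0$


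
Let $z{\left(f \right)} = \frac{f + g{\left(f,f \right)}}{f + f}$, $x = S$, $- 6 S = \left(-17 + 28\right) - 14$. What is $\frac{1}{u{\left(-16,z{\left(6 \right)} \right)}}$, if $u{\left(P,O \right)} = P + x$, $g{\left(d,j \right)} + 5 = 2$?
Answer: $- \frac{2}{31} \approx -0.064516$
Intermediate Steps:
$S = \frac{1}{2}$ ($S = - \frac{\left(-17 + 28\right) - 14}{6} = - \frac{11 - 14}{6} = \left(- \frac{1}{6}\right) \left(-3\right) = \frac{1}{2} \approx 0.5$)
$g{\left(d,j \right)} = -3$ ($g{\left(d,j \right)} = -5 + 2 = -3$)
$x = \frac{1}{2} \approx 0.5$
$z{\left(f \right)} = \frac{-3 + f}{2 f}$ ($z{\left(f \right)} = \frac{f - 3}{f + f} = \frac{-3 + f}{2 f}$)
$u{\left(P,O \right)} = \frac{1}{2} + P$ ($u{\left(P,O \right)} = P + \frac{1}{2} = \frac{1}{2} + P$)
$\frac{1}{u{\left(-16,z{\left(6 \right)} \right)}} = \frac{1}{\frac{1}{2} - 16} = \frac{1}{- \frac{31}{2}} = - \frac{2}{31}$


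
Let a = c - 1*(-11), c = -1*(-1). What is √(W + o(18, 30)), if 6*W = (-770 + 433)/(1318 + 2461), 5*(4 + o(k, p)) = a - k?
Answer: I*√67025364330/113370 ≈ 2.2836*I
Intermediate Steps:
c = 1
a = 12 (a = 1 - 1*(-11) = 1 + 11 = 12)
o(k, p) = -8/5 - k/5 (o(k, p) = -4 + (12 - k)/5 = -4 + (12/5 - k/5) = -8/5 - k/5)
W = -337/22674 (W = ((-770 + 433)/(1318 + 2461))/6 = (-337/3779)/6 = (-337*1/3779)/6 = (⅙)*(-337/3779) = -337/22674 ≈ -0.014863)
√(W + o(18, 30)) = √(-337/22674 + (-8/5 - ⅕*18)) = √(-337/22674 + (-8/5 - 18/5)) = √(-337/22674 - 26/5) = √(-591209/113370) = I*√67025364330/113370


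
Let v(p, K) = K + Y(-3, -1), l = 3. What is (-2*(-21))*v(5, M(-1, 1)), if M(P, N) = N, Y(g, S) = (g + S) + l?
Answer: 0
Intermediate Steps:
Y(g, S) = 3 + S + g (Y(g, S) = (g + S) + 3 = (S + g) + 3 = 3 + S + g)
v(p, K) = -1 + K (v(p, K) = K + (3 - 1 - 3) = K - 1 = -1 + K)
(-2*(-21))*v(5, M(-1, 1)) = (-2*(-21))*(-1 + 1) = 42*0 = 0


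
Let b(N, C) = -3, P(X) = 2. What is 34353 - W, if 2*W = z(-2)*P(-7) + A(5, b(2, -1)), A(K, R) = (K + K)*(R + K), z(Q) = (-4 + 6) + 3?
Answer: 34338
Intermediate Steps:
z(Q) = 5 (z(Q) = 2 + 3 = 5)
A(K, R) = 2*K*(K + R) (A(K, R) = (2*K)*(K + R) = 2*K*(K + R))
W = 15 (W = (5*2 + 2*5*(5 - 3))/2 = (10 + 2*5*2)/2 = (10 + 20)/2 = (1/2)*30 = 15)
34353 - W = 34353 - 1*15 = 34353 - 15 = 34338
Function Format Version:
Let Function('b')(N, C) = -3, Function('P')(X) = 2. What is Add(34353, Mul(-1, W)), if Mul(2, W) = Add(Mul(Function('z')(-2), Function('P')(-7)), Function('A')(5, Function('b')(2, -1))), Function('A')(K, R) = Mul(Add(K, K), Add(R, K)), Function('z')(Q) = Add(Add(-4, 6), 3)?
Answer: 34338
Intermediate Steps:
Function('z')(Q) = 5 (Function('z')(Q) = Add(2, 3) = 5)
Function('A')(K, R) = Mul(2, K, Add(K, R)) (Function('A')(K, R) = Mul(Mul(2, K), Add(K, R)) = Mul(2, K, Add(K, R)))
W = 15 (W = Mul(Rational(1, 2), Add(Mul(5, 2), Mul(2, 5, Add(5, -3)))) = Mul(Rational(1, 2), Add(10, Mul(2, 5, 2))) = Mul(Rational(1, 2), Add(10, 20)) = Mul(Rational(1, 2), 30) = 15)
Add(34353, Mul(-1, W)) = Add(34353, Mul(-1, 15)) = Add(34353, -15) = 34338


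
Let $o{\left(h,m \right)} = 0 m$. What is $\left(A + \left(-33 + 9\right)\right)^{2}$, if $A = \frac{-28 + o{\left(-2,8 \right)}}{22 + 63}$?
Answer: $\frac{4276624}{7225} \approx 591.92$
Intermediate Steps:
$o{\left(h,m \right)} = 0$
$A = - \frac{28}{85}$ ($A = \frac{-28 + 0}{22 + 63} = - \frac{28}{85} \approx -0.32941$)
$\left(A + \left(-33 + 9\right)\right)^{2} = \left(- \frac{28}{85} + \left(-33 + 9\right)\right)^{2} = \left(- \frac{28}{85} - 24\right)^{2} = \left(- \frac{2068}{85}\right)^{2} = \frac{4276624}{7225}$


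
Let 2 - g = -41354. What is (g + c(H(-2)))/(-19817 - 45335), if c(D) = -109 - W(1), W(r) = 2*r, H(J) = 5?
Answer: -41245/65152 ≈ -0.63306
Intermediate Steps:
g = 41356 (g = 2 - 1*(-41354) = 2 + 41354 = 41356)
c(D) = -111 (c(D) = -109 - 2 = -111)
(g + c(H(-2)))/(-19817 - 45335) = (41356 - 111)/(-19817 - 45335) = 41245/(-65152) = 41245*(-1/65152) = -41245/65152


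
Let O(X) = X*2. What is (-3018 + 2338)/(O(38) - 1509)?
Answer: 680/1433 ≈ 0.47453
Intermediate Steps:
O(X) = 2*X
(-3018 + 2338)/(O(38) - 1509) = (-3018 + 2338)/(2*38 - 1509) = -680/(76 - 1509) = -680/(-1433) = -680*(-1/1433) = 680/1433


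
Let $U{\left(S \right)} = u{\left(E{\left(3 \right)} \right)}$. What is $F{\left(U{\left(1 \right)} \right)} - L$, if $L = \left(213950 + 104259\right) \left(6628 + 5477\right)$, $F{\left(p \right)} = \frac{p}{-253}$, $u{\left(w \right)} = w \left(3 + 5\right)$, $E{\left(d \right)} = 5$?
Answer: $- \frac{974535746125}{253} \approx -3.8519 \cdot 10^{9}$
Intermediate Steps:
$u{\left(w \right)} = 8 w$ ($u{\left(w \right)} = w 8 = 8 w$)
$U{\left(S \right)} = 40$ ($U{\left(S \right)} = 8 \cdot 5 = 40$)
$F{\left(p \right)} = - \frac{p}{253}$ ($F{\left(p \right)} = p \left(- \frac{1}{253}\right) = - \frac{p}{253}$)
$L = 3851919945$ ($L = 318209 \cdot 12105 = 3851919945$)
$F{\left(U{\left(1 \right)} \right)} - L = \left(- \frac{1}{253}\right) 40 - 3851919945 = - \frac{40}{253} - 3851919945 = - \frac{974535746125}{253}$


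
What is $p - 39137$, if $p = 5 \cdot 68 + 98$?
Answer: $-38699$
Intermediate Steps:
$p = 438$ ($p = 340 + 98 = 438$)
$p - 39137 = 438 - 39137 = -38699$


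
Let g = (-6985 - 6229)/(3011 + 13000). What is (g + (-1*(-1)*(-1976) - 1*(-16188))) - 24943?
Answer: -171827255/16011 ≈ -10732.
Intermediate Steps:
g = -13214/16011 ≈ -0.82531
(g + (-1*(-1)*(-1976) - 1*(-16188))) - 24943 = (-13214/16011 + (-1*(-1)*(-1976) - 1*(-16188))) - 24943 = (-13214/16011 + (1*(-1976) + 16188)) - 24943 = (-13214/16011 + (-1976 + 16188)) - 24943 = (-13214/16011 + 14212) - 24943 = 227535118/16011 - 24943 = -171827255/16011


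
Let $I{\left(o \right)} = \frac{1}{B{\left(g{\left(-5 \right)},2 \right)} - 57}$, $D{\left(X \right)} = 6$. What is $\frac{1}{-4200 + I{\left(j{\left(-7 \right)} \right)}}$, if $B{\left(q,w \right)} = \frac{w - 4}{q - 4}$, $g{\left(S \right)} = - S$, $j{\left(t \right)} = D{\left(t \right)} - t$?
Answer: $- \frac{59}{247801} \approx -0.00023809$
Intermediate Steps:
$j{\left(t \right)} = 6 - t$
$B{\left(q,w \right)} = \frac{-4 + w}{-4 + q}$
$I{\left(o \right)} = - \frac{1}{59}$ ($I{\left(o \right)} = \frac{1}{\frac{-4 + 2}{-4 - -5} - 57} = \frac{1}{\frac{1}{-4 + 5} \left(-2\right) - 57} = \frac{1}{1^{-1} \left(-2\right) - 57} = \frac{1}{1 \left(-2\right) - 57} = \frac{1}{-2 - 57} = \frac{1}{-59} = - \frac{1}{59}$)
$\frac{1}{-4200 + I{\left(j{\left(-7 \right)} \right)}} = \frac{1}{-4200 - \frac{1}{59}} = \frac{1}{- \frac{247801}{59}} = - \frac{59}{247801}$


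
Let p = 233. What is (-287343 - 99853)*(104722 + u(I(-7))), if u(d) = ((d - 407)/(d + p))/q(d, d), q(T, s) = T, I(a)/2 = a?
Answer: -62160072776654/1533 ≈ -4.0548e+10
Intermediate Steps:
I(a) = 2*a
u(d) = (-407 + d)/(d*(233 + d)) (u(d) = ((d - 407)/(d + 233))/d = ((-407 + d)/(233 + d))/d = (-407 + d)/(d*(233 + d)))
(-287343 - 99853)*(104722 + u(I(-7))) = (-287343 - 99853)*(104722 + (-407 + 2*(-7))/(((2*(-7)))*(233 + 2*(-7)))) = -387196*(104722 + (-407 - 14)/((-14)*(233 - 14))) = -387196*(104722 - 1/14*(-421)/219) = -387196*(104722 - 1/14*1/219*(-421)) = -387196*(104722 + 421/3066) = -387196*321078073/3066 = -62160072776654/1533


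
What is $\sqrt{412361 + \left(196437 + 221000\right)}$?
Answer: $\sqrt{829798} \approx 910.93$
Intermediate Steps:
$\sqrt{412361 + \left(196437 + 221000\right)} = \sqrt{412361 + 417437} = \sqrt{829798}$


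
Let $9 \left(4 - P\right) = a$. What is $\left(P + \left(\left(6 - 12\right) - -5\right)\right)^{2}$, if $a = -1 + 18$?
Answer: $\frac{100}{81} \approx 1.2346$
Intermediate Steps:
$a = 17$
$P = \frac{19}{9}$ ($P = 4 - \frac{17}{9} = \frac{19}{9} \approx 2.1111$)
$\left(P + \left(\left(6 - 12\right) - -5\right)\right)^{2} = \left(\frac{19}{9} + \left(\left(6 - 12\right) - -5\right)\right)^{2} = \left(\frac{19}{9} + \left(-6 + 5\right)\right)^{2} = \left(\frac{19}{9} - 1\right)^{2} = \left(\frac{10}{9}\right)^{2} = \frac{100}{81}$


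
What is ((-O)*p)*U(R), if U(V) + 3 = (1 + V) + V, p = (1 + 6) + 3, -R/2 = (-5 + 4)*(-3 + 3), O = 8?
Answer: 160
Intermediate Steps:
R = 0 (R = -2*(-5 + 4)*(-3 + 3) = -(-2)*0 = -2*0 = 0)
p = 10 (p = 7 + 3 = 10)
U(V) = -2 + 2*V (U(V) = -3 + ((1 + V) + V) = -3 + (1 + 2*V) = -2 + 2*V)
((-O)*p)*U(R) = (-1*8*10)*(-2 + 2*0) = (-8*10)*(-2 + 0) = -80*(-2) = 160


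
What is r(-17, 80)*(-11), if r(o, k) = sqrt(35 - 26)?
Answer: -33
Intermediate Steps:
r(o, k) = 3 (r(o, k) = sqrt(9) = 3)
r(-17, 80)*(-11) = 3*(-11) = -33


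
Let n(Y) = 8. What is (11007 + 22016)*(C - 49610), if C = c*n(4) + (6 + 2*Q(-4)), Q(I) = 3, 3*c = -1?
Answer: -4913888446/3 ≈ -1.6380e+9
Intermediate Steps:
c = -⅓ (c = (⅓)*(-1) = -⅓ ≈ -0.33333)
C = 28/3 (C = -⅓*8 + (6 + 2*3) = -8/3 + (6 + 6) = -8/3 + 12 = 28/3 ≈ 9.3333)
(11007 + 22016)*(C - 49610) = (11007 + 22016)*(28/3 - 49610) = 33023*(-148802/3) = -4913888446/3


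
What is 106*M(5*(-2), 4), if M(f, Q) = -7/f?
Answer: 371/5 ≈ 74.200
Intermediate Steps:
106*M(5*(-2), 4) = 106*(-7/(5*(-2))) = 106*(-7/(-10)) = 106*(-7*(-⅒)) = 106*(7/10) = 371/5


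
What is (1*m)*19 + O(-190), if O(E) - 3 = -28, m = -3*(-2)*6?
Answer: 659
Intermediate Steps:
m = 36 (m = 6*6 = 36)
O(E) = -25 (O(E) = 3 - 28 = -25)
(1*m)*19 + O(-190) = (1*36)*19 - 25 = 36*19 - 25 = 684 - 25 = 659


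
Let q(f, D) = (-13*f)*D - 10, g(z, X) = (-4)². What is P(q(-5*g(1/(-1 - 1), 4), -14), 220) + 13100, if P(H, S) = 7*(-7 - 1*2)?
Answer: 13037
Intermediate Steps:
g(z, X) = 16
q(f, D) = -10 - 13*D*f (q(f, D) = -13*D*f - 10 = -10 - 13*D*f)
P(H, S) = -63 (P(H, S) = 7*(-7 - 2) = 7*(-9) = -63)
P(q(-5*g(1/(-1 - 1), 4), -14), 220) + 13100 = -63 + 13100 = 13037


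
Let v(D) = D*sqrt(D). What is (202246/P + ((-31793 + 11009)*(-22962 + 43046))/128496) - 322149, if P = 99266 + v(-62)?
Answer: -2145909928622866852/6594774163467 + 3134813*I*sqrt(62)/2463494271 ≈ -3.254e+5 + 0.01002*I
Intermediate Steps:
v(D) = D**(3/2)
P = 99266 - 62*I*sqrt(62) (P = 99266 + (-62)**(3/2) = 99266 - 62*I*sqrt(62) ≈ 99266.0 - 488.19*I)
(202246/P + ((-31793 + 11009)*(-22962 + 43046))/128496) - 322149 = (202246/(99266 - 62*I*sqrt(62)) + ((-31793 + 11009)*(-22962 + 43046))/128496) - 322149 = (202246/(99266 - 62*I*sqrt(62)) - 20784*20084*(1/128496)) - 322149 = (202246/(99266 - 62*I*sqrt(62)) - 417425856*1/128496) - 322149 = (202246/(99266 - 62*I*sqrt(62)) - 8696372/2677) - 322149 = (-8696372/2677 + 202246/(99266 - 62*I*sqrt(62))) - 322149 = -871089245/2677 + 202246/(99266 - 62*I*sqrt(62))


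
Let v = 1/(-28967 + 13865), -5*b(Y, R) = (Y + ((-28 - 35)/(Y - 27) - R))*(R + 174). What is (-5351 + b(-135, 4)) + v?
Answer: -6289145/15102 ≈ -416.44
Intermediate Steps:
b(Y, R) = -(174 + R)*(Y - R - 63/(-27 + Y))/5 (b(Y, R) = -(Y + ((-28 - 35)/(Y - 27) - R))*(R + 174)/5 = -(Y + (-63/(-27 + Y) - R))*(174 + R)/5 = -(Y + (-R - 63/(-27 + Y)))*(174 + R)/5 = -(Y - R - 63/(-27 + Y))*(174 + R)/5 = -(174 + R)*(Y - R - 63/(-27 + Y))/5)
v = -1/15102 (v = 1/(-15102) = -1/15102 ≈ -6.6216e-5)
(-5351 + b(-135, 4)) + v = (-5351 + (10962 - 4635*4 - 174*(-135)**2 - 27*4**2 + 4698*(-135) - 135*4**2 - 1*4*(-135)**2 + 201*4*(-135))/(5*(-27 - 135))) - 1/15102 = (-5351 + (1/5)*(10962 - 18540 - 174*18225 - 27*16 - 634230 - 135*16 - 1*4*18225 - 108540)/(-162)) - 1/15102 = (-5351 + (1/5)*(-1/162)*(10962 - 18540 - 3171150 - 432 - 634230 - 2160 - 72900 - 108540)) - 1/15102 = (-5351 + (1/5)*(-1/162)*(-3996990)) - 1/15102 = (-5351 + 44411/9) - 1/15102 = -3748/9 - 1/15102 = -6289145/15102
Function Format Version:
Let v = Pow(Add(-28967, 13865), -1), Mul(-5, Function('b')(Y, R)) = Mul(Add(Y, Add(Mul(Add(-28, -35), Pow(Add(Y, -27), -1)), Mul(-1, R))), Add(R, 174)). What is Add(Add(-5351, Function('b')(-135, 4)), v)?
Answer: Rational(-6289145, 15102) ≈ -416.44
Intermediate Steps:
Function('b')(Y, R) = Mul(Rational(-1, 5), Add(174, R), Add(Y, Mul(-1, R), Mul(-63, Pow(Add(-27, Y), -1)))) (Function('b')(Y, R) = Mul(Rational(-1, 5), Mul(Add(Y, Add(Mul(Add(-28, -35), Pow(Add(Y, -27), -1)), Mul(-1, R))), Add(R, 174))) = Mul(Rational(-1, 5), Mul(Add(Y, Add(Mul(-63, Pow(Add(-27, Y), -1)), Mul(-1, R))), Add(174, R))) = Mul(Rational(-1, 5), Mul(Add(Y, Add(Mul(-1, R), Mul(-63, Pow(Add(-27, Y), -1)))), Add(174, R))) = Mul(Rational(-1, 5), Mul(Add(Y, Mul(-1, R), Mul(-63, Pow(Add(-27, Y), -1))), Add(174, R))) = Mul(Rational(-1, 5), Mul(Add(174, R), Add(Y, Mul(-1, R), Mul(-63, Pow(Add(-27, Y), -1))))) = Mul(Rational(-1, 5), Add(174, R), Add(Y, Mul(-1, R), Mul(-63, Pow(Add(-27, Y), -1)))))
v = Rational(-1, 15102) (v = Pow(-15102, -1) = Rational(-1, 15102) ≈ -6.6216e-5)
Add(Add(-5351, Function('b')(-135, 4)), v) = Add(Add(-5351, Mul(Rational(1, 5), Pow(Add(-27, -135), -1), Add(10962, Mul(-4635, 4), Mul(-174, Pow(-135, 2)), Mul(-27, Pow(4, 2)), Mul(4698, -135), Mul(-135, Pow(4, 2)), Mul(-1, 4, Pow(-135, 2)), Mul(201, 4, -135)))), Rational(-1, 15102)) = Add(Add(-5351, Mul(Rational(1, 5), Pow(-162, -1), Add(10962, -18540, Mul(-174, 18225), Mul(-27, 16), -634230, Mul(-135, 16), Mul(-1, 4, 18225), -108540))), Rational(-1, 15102)) = Add(Add(-5351, Mul(Rational(1, 5), Rational(-1, 162), Add(10962, -18540, -3171150, -432, -634230, -2160, -72900, -108540))), Rational(-1, 15102)) = Add(Add(-5351, Mul(Rational(1, 5), Rational(-1, 162), -3996990)), Rational(-1, 15102)) = Add(Add(-5351, Rational(44411, 9)), Rational(-1, 15102)) = Add(Rational(-3748, 9), Rational(-1, 15102)) = Rational(-6289145, 15102)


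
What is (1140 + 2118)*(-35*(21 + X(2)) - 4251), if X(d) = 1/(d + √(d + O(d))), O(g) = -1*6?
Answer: -32545791/2 + 57015*I/2 ≈ -1.6273e+7 + 28508.0*I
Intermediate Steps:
O(g) = -6
X(d) = 1/(d + √(-6 + d)) (X(d) = 1/(d + √(d - 6)) = 1/(d + √(-6 + d)))
(1140 + 2118)*(-35*(21 + X(2)) - 4251) = (1140 + 2118)*(-35*(21 + 1/(2 + √(-6 + 2))) - 4251) = 3258*(-35*(21 + 1/(2 + √(-4))) - 4251) = 3258*(-35*(21 + 1/(2 + 2*I)) - 4251) = 3258*(-35*(21 + (2 - 2*I)/8) - 4251) = 3258*((-735 - 35*(2 - 2*I)/8) - 4251) = 3258*(-4986 - 35*(2 - 2*I)/8) = -16244388 - 57015*(2 - 2*I)/4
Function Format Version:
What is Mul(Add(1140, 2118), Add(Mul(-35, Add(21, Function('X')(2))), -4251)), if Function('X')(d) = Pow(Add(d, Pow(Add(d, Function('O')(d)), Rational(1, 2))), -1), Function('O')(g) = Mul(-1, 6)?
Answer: Add(Rational(-32545791, 2), Mul(Rational(57015, 2), I)) ≈ Add(-1.6273e+7, Mul(28508., I))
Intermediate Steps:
Function('O')(g) = -6
Function('X')(d) = Pow(Add(d, Pow(Add(-6, d), Rational(1, 2))), -1) (Function('X')(d) = Pow(Add(d, Pow(Add(d, -6), Rational(1, 2))), -1) = Pow(Add(d, Pow(Add(-6, d), Rational(1, 2))), -1))
Mul(Add(1140, 2118), Add(Mul(-35, Add(21, Function('X')(2))), -4251)) = Mul(Add(1140, 2118), Add(Mul(-35, Add(21, Pow(Add(2, Pow(Add(-6, 2), Rational(1, 2))), -1))), -4251)) = Mul(3258, Add(Mul(-35, Add(21, Pow(Add(2, Pow(-4, Rational(1, 2))), -1))), -4251)) = Mul(3258, Add(Mul(-35, Add(21, Pow(Add(2, Mul(2, I)), -1))), -4251)) = Mul(3258, Add(Mul(-35, Add(21, Mul(Rational(1, 8), Add(2, Mul(-2, I))))), -4251)) = Mul(3258, Add(Add(-735, Mul(Rational(-35, 8), Add(2, Mul(-2, I)))), -4251)) = Mul(3258, Add(-4986, Mul(Rational(-35, 8), Add(2, Mul(-2, I))))) = Add(-16244388, Mul(Rational(-57015, 4), Add(2, Mul(-2, I))))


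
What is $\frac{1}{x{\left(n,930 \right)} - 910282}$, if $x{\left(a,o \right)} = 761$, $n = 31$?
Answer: $- \frac{1}{909521} \approx -1.0995 \cdot 10^{-6}$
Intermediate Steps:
$\frac{1}{x{\left(n,930 \right)} - 910282} = \frac{1}{761 - 910282} = \frac{1}{-909521} = - \frac{1}{909521}$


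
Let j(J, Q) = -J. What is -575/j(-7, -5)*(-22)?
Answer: 12650/7 ≈ 1807.1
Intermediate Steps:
-575/j(-7, -5)*(-22) = -575/((-1*(-7)))*(-22) = -575/7*(-22) = 12650/7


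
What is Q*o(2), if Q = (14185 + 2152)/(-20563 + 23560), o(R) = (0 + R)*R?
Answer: 65348/2997 ≈ 21.804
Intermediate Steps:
o(R) = R² (o(R) = R*R = R²)
Q = 16337/2997 ≈ 5.4511
Q*o(2) = (16337/2997)*2² = (16337/2997)*4 = 65348/2997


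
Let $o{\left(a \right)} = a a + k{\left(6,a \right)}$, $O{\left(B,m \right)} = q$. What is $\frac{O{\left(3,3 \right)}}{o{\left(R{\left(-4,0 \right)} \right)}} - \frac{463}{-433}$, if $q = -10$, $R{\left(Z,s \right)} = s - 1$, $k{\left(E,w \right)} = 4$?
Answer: $- \frac{403}{433} \approx -0.93072$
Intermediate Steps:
$R{\left(Z,s \right)} = -1 + s$
$O{\left(B,m \right)} = -10$
$o{\left(a \right)} = 4 + a^{2}$ ($o{\left(a \right)} = a a + 4 = a^{2} + 4 = 4 + a^{2}$)
$\frac{O{\left(3,3 \right)}}{o{\left(R{\left(-4,0 \right)} \right)}} - \frac{463}{-433} = - \frac{10}{4 + \left(-1 + 0\right)^{2}} - \frac{463}{-433} = - \frac{10}{4 + \left(-1\right)^{2}} - - \frac{463}{433} = - \frac{10}{4 + 1} + \frac{463}{433} = - \frac{10}{5} + \frac{463}{433} = \left(-10\right) \frac{1}{5} + \frac{463}{433} = -2 + \frac{463}{433} = - \frac{403}{433}$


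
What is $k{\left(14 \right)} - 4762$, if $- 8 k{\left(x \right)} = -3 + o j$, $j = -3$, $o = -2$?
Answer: $- \frac{38099}{8} \approx -4762.4$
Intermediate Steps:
$k{\left(x \right)} = - \frac{3}{8}$ ($k{\left(x \right)} = - \frac{-3 - -6}{8} = - \frac{-3 + 6}{8} = \left(- \frac{1}{8}\right) 3 = - \frac{3}{8}$)
$k{\left(14 \right)} - 4762 = - \frac{3}{8} - 4762 = - \frac{38099}{8}$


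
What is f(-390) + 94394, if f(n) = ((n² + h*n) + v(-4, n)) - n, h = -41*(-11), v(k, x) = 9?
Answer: 71003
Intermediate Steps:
h = 451
f(n) = 9 + n² + 450*n (f(n) = ((n² + 451*n) + 9) - n = (9 + n² + 451*n) - n = 9 + n² + 450*n)
f(-390) + 94394 = (9 + (-390)² + 450*(-390)) + 94394 = (9 + 152100 - 175500) + 94394 = -23391 + 94394 = 71003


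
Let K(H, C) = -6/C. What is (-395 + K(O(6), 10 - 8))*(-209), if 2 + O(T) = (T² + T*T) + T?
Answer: 83182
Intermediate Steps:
O(T) = -2 + T + 2*T² (O(T) = -2 + ((T² + T*T) + T) = -2 + ((T² + T²) + T) = -2 + (2*T² + T) = -2 + (T + 2*T²) = -2 + T + 2*T²)
(-395 + K(O(6), 10 - 8))*(-209) = (-395 - 6/(10 - 8))*(-209) = (-395 - 6/2)*(-209) = (-395 - 6*½)*(-209) = (-395 - 3)*(-209) = -398*(-209) = 83182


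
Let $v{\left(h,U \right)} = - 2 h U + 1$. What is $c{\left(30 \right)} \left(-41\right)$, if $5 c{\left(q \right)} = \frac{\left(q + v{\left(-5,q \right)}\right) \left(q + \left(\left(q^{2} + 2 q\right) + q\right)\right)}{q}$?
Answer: $- \frac{461414}{5} \approx -92283.0$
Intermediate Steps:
$v{\left(h,U \right)} = 1 - 2 U h$ ($v{\left(h,U \right)} = - 2 U h + 1 = 1 - 2 U h$)
$c{\left(q \right)} = \frac{\left(1 + 11 q\right) \left(q^{2} + 4 q\right)}{5 q}$ ($c{\left(q \right)} = \frac{\left(q - \left(-1 + 2 q \left(-5\right)\right)\right) \left(q + \left(\left(q^{2} + 2 q\right) + q\right)\right) \frac{1}{q}}{5} = \frac{\left(q + \left(1 + 10 q\right)\right) \left(q + \left(q^{2} + 3 q\right)\right) \frac{1}{q}}{5} = \frac{\left(1 + 11 q\right) \left(q^{2} + 4 q\right) \frac{1}{q}}{5} = \frac{\frac{1}{q} \left(1 + 11 q\right) \left(q^{2} + 4 q\right)}{5} = \frac{\left(1 + 11 q\right) \left(q^{2} + 4 q\right)}{5 q}$)
$c{\left(30 \right)} \left(-41\right) = \left(\frac{4}{5} + 9 \cdot 30 + \frac{11 \cdot 30^{2}}{5}\right) \left(-41\right) = \left(\frac{4}{5} + 270 + \frac{11}{5} \cdot 900\right) \left(-41\right) = \left(\frac{4}{5} + 270 + 1980\right) \left(-41\right) = \frac{11254}{5} \left(-41\right) = - \frac{461414}{5}$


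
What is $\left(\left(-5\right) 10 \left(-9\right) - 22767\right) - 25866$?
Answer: $-48183$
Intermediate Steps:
$\left(\left(-5\right) 10 \left(-9\right) - 22767\right) - 25866 = \left(\left(-50\right) \left(-9\right) - 22767\right) - 25866 = \left(450 - 22767\right) - 25866 = -22317 - 25866 = -48183$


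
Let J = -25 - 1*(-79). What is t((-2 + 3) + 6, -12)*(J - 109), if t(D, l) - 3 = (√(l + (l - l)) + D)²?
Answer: -2200 - 1540*I*√3 ≈ -2200.0 - 2667.4*I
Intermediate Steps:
t(D, l) = 3 + (D + √l)² (t(D, l) = 3 + (√(l + (l - l)) + D)² = 3 + (√(l + 0) + D)² = 3 + (√l + D)² = 3 + (D + √l)²)
J = 54 (J = -25 + 79 = 54)
t((-2 + 3) + 6, -12)*(J - 109) = (3 + (((-2 + 3) + 6) + √(-12))²)*(54 - 109) = (3 + ((1 + 6) + 2*I*√3)²)*(-55) = (3 + (7 + 2*I*√3)²)*(-55) = -165 - 55*(7 + 2*I*√3)²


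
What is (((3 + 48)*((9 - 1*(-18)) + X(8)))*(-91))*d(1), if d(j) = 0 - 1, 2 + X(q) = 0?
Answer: 116025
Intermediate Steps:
X(q) = -2 (X(q) = -2 + 0 = -2)
d(j) = -1
(((3 + 48)*((9 - 1*(-18)) + X(8)))*(-91))*d(1) = (((3 + 48)*((9 - 1*(-18)) - 2))*(-91))*(-1) = ((51*((9 + 18) - 2))*(-91))*(-1) = ((51*(27 - 2))*(-91))*(-1) = ((51*25)*(-91))*(-1) = (1275*(-91))*(-1) = -116025*(-1) = 116025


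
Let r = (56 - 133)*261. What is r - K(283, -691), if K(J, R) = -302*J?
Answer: 65369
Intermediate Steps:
r = -20097 (r = -77*261 = -20097)
r - K(283, -691) = -20097 - (-302)*283 = -20097 - 1*(-85466) = -20097 + 85466 = 65369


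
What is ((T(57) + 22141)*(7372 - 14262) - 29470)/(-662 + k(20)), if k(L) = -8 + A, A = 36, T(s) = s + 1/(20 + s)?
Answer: 5889490510/24409 ≈ 2.4128e+5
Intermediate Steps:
k(L) = 28 (k(L) = -8 + 36 = 28)
((T(57) + 22141)*(7372 - 14262) - 29470)/(-662 + k(20)) = (((1 + 57**2 + 20*57)/(20 + 57) + 22141)*(7372 - 14262) - 29470)/(-662 + 28) = (((1 + 3249 + 1140)/77 + 22141)*(-6890) - 29470)/(-634) = (((1/77)*4390 + 22141)*(-6890) - 29470)*(-1/634) = ((4390/77 + 22141)*(-6890) - 29470)*(-1/634) = ((1709247/77)*(-6890) - 29470)*(-1/634) = (-11776711830/77 - 29470)*(-1/634) = -11778981020/77*(-1/634) = 5889490510/24409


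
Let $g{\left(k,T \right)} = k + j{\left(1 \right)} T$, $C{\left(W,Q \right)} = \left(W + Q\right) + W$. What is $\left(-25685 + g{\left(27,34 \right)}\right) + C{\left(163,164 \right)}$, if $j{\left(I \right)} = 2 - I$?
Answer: $-25134$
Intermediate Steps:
$C{\left(W,Q \right)} = Q + 2 W$ ($C{\left(W,Q \right)} = \left(Q + W\right) + W = Q + 2 W$)
$g{\left(k,T \right)} = T + k$ ($g{\left(k,T \right)} = k + \left(2 - 1\right) T = k + 1 T = k + T = T + k$)
$\left(-25685 + g{\left(27,34 \right)}\right) + C{\left(163,164 \right)} = \left(-25685 + \left(34 + 27\right)\right) + \left(164 + 2 \cdot 163\right) = \left(-25685 + 61\right) + \left(164 + 326\right) = -25624 + 490 = -25134$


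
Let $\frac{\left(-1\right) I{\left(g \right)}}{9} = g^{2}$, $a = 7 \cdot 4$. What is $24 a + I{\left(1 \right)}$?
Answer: $663$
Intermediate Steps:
$a = 28$
$I{\left(g \right)} = - 9 g^{2}$
$24 a + I{\left(1 \right)} = 24 \cdot 28 - 9 \cdot 1^{2} = 672 - 9 = 663$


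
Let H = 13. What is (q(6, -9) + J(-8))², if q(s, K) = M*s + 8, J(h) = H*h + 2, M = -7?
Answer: 18496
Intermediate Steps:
J(h) = 2 + 13*h (J(h) = 13*h + 2 = 2 + 13*h)
q(s, K) = 8 - 7*s (q(s, K) = -7*s + 8 = 8 - 7*s)
(q(6, -9) + J(-8))² = ((8 - 7*6) + (2 + 13*(-8)))² = ((8 - 42) + (2 - 104))² = (-34 - 102)² = (-136)² = 18496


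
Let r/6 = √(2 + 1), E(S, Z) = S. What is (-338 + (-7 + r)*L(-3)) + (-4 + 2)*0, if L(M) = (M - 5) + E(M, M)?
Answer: -261 - 66*√3 ≈ -375.32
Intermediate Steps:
r = 6*√3 (r = 6*√(2 + 1) = 6*√3 ≈ 10.392)
L(M) = -5 + 2*M (L(M) = (M - 5) + M = (-5 + M) + M = -5 + 2*M)
(-338 + (-7 + r)*L(-3)) + (-4 + 2)*0 = (-338 + (-7 + 6*√3)*(-5 + 2*(-3))) + (-4 + 2)*0 = (-338 + (-7 + 6*√3)*(-5 - 6)) - 2*0 = (-338 + (-7 + 6*√3)*(-11)) + 0 = (-338 + (77 - 66*√3)) + 0 = (-261 - 66*√3) + 0 = -261 - 66*√3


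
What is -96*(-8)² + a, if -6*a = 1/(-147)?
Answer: -5419007/882 ≈ -6144.0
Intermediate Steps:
a = 1/882 (a = -⅙/(-147) = -⅙*(-1/147) = 1/882 ≈ 0.0011338)
-96*(-8)² + a = -96*(-8)² + 1/882 = -96*64 + 1/882 = -6144 + 1/882 = -5419007/882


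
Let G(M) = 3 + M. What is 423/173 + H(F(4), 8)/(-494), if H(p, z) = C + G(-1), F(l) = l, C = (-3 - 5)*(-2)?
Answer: 102924/42731 ≈ 2.4086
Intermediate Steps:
C = 16 (C = -8*(-2) = 16)
H(p, z) = 18 (H(p, z) = 16 + (3 - 1) = 16 + 2 = 18)
423/173 + H(F(4), 8)/(-494) = 423/173 + 18/(-494) = 423*(1/173) + 18*(-1/494) = 423/173 - 9/247 = 102924/42731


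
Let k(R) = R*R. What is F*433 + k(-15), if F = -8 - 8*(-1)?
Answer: 225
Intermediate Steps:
k(R) = R**2
F = 0 (F = -8 + 8 = 0)
F*433 + k(-15) = 0*433 + (-15)**2 = 0 + 225 = 225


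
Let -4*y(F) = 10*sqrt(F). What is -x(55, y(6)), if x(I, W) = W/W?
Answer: -1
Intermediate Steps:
y(F) = -5*sqrt(F)/2
x(I, W) = 1
-x(55, y(6)) = -1*1 = -1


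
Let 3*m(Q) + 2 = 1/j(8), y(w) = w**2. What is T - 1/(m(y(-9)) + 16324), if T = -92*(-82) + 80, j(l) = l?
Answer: 995595280/130587 ≈ 7624.0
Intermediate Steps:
m(Q) = -5/8 (m(Q) = -2/3 + (1/3)/8 = -2/3 + (1/3)*(1/8) = -2/3 + 1/24 = -5/8)
T = 7624 (T = 7544 + 80 = 7624)
T - 1/(m(y(-9)) + 16324) = 7624 - 1/(-5/8 + 16324) = 7624 - 1/130587/8 = 7624 - 1*8/130587 = 7624 - 8/130587 = 995595280/130587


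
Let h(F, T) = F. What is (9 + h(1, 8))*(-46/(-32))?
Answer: 115/8 ≈ 14.375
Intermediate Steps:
(9 + h(1, 8))*(-46/(-32)) = (9 + 1)*(-46/(-32)) = 10*(-46*(-1/32)) = 10*(23/16) = 115/8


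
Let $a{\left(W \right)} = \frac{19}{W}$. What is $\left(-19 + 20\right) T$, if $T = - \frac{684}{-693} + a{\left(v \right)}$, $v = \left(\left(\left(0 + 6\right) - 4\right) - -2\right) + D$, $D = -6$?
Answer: $- \frac{1311}{154} \approx -8.513$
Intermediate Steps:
$v = -2$ ($v = \left(\left(\left(0 + 6\right) - 4\right) - -2\right) - 6 = \left(\left(6 - 4\right) + \left(-3 + 5\right)\right) - 6 = \left(2 + 2\right) - 6 = 4 - 6 = -2$)
$T = - \frac{1311}{154}$ ($T = - \frac{684}{-693} + \frac{19}{-2} = \left(-684\right) \left(- \frac{1}{693}\right) + 19 \left(- \frac{1}{2}\right) = \frac{76}{77} - \frac{19}{2} = - \frac{1311}{154} \approx -8.513$)
$\left(-19 + 20\right) T = \left(-19 + 20\right) \left(- \frac{1311}{154}\right) = 1 \left(- \frac{1311}{154}\right) = - \frac{1311}{154}$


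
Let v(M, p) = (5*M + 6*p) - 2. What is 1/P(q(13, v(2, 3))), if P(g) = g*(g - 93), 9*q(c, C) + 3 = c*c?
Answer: -81/111386 ≈ -0.00072720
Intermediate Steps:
v(M, p) = -2 + 5*M + 6*p
q(c, C) = -⅓ + c²/9 (q(c, C) = -⅓ + (c*c)/9 = -⅓ + c²/9)
P(g) = g*(-93 + g)
1/P(q(13, v(2, 3))) = 1/((-⅓ + (⅑)*13²)*(-93 + (-⅓ + (⅑)*13²))) = 1/((-⅓ + (⅑)*169)*(-93 + (-⅓ + (⅑)*169))) = 1/((-⅓ + 169/9)*(-93 + (-⅓ + 169/9))) = 1/(166*(-93 + 166/9)/9) = 1/((166/9)*(-671/9)) = 1/(-111386/81) = -81/111386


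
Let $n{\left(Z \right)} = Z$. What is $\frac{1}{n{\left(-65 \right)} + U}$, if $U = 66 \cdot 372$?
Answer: $\frac{1}{24487} \approx 4.0838 \cdot 10^{-5}$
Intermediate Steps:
$U = 24552$
$\frac{1}{n{\left(-65 \right)} + U} = \frac{1}{-65 + 24552} = \frac{1}{24487}$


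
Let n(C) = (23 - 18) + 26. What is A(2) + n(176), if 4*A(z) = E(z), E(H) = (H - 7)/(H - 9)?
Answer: 873/28 ≈ 31.179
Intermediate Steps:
n(C) = 31 (n(C) = 5 + 26 = 31)
E(H) = (-7 + H)/(-9 + H)
A(z) = (-7 + z)/(4*(-9 + z)) (A(z) = ((-7 + z)/(-9 + z))/4 = (-7 + z)/(4*(-9 + z)))
A(2) + n(176) = (-7 + 2)/(4*(-9 + 2)) + 31 = (1/4)*(-5)/(-7) + 31 = (1/4)*(-1/7)*(-5) + 31 = 5/28 + 31 = 873/28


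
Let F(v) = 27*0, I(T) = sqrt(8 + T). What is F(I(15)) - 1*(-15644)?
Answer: 15644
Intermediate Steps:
F(v) = 0
F(I(15)) - 1*(-15644) = 0 - 1*(-15644) = 0 + 15644 = 15644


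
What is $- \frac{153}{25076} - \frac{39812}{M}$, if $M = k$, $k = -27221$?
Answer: $\frac{994160899}{682593796} \approx 1.4564$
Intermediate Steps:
$M = -27221$
$- \frac{153}{25076} - \frac{39812}{M} = - \frac{153}{25076} - \frac{39812}{-27221} = \left(-153\right) \frac{1}{25076} - - \frac{39812}{27221} = - \frac{153}{25076} + \frac{39812}{27221} = \frac{994160899}{682593796}$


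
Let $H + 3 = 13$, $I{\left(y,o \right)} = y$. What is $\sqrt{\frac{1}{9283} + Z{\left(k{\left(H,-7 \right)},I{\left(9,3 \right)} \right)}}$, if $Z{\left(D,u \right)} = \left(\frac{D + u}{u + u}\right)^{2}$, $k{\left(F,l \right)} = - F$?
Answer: $\frac{\sqrt{89181781}}{167094} \approx 0.056517$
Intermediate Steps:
$H = 10$ ($H = -3 + 13 = 10$)
$Z{\left(D,u \right)} = \frac{\left(D + u\right)^{2}}{4 u^{2}}$ ($Z{\left(D,u \right)} = \left(\frac{D + u}{2 u}\right)^{2} = \frac{\left(D + u\right)^{2}}{4 u^{2}}$)
$\sqrt{\frac{1}{9283} + Z{\left(k{\left(H,-7 \right)},I{\left(9,3 \right)} \right)}} = \sqrt{\frac{1}{9283} + \frac{\left(\left(-1\right) 10 + 9\right)^{2}}{4 \cdot 81}} = \sqrt{\frac{1}{9283} + \frac{1}{4} \cdot \frac{1}{81} \left(-10 + 9\right)^{2}} = \sqrt{\frac{1}{9283} + \frac{1}{4} \cdot \frac{1}{81} \left(-1\right)^{2}} = \sqrt{\frac{1}{9283} + \frac{1}{4} \cdot \frac{1}{81} \cdot 1} = \sqrt{\frac{1}{9283} + \frac{1}{324}} = \sqrt{\frac{9607}{3007692}} = \frac{\sqrt{89181781}}{167094}$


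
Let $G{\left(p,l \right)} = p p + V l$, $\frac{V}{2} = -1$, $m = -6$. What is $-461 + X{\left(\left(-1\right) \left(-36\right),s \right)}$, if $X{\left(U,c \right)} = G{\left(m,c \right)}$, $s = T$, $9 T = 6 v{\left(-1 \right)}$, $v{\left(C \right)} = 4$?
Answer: $- \frac{1291}{3} \approx -430.33$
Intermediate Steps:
$T = \frac{8}{3}$ ($T = \frac{6 \cdot 4}{9} = \frac{1}{9} \cdot 24 = \frac{8}{3} \approx 2.6667$)
$V = -2$ ($V = 2 \left(-1\right) = -2$)
$s = \frac{8}{3} \approx 2.6667$
$G{\left(p,l \right)} = p^{2} - 2 l$ ($G{\left(p,l \right)} = p p - 2 l = p^{2} - 2 l$)
$X{\left(U,c \right)} = 36 - 2 c$ ($X{\left(U,c \right)} = \left(-6\right)^{2} - 2 c = 36 - 2 c$)
$-461 + X{\left(\left(-1\right) \left(-36\right),s \right)} = -461 + \left(36 - \frac{16}{3}\right) = -461 + \frac{92}{3} = - \frac{1291}{3}$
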